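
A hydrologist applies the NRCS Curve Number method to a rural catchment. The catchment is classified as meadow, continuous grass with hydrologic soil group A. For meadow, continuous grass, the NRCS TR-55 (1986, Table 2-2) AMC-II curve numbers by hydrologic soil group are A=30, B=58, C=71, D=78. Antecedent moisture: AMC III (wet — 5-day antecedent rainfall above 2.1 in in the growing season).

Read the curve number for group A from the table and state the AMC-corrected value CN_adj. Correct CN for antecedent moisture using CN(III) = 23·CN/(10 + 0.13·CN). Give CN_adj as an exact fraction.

CN_adj = 6900/139 ≈ 49.640

NRCS table: meadow, continuous grass, soil group A → CN(II) = 30
CN(III) from CN(II)=30: (23·30)/(10 + 0.13·30) = 6900/139 ≈ 49.640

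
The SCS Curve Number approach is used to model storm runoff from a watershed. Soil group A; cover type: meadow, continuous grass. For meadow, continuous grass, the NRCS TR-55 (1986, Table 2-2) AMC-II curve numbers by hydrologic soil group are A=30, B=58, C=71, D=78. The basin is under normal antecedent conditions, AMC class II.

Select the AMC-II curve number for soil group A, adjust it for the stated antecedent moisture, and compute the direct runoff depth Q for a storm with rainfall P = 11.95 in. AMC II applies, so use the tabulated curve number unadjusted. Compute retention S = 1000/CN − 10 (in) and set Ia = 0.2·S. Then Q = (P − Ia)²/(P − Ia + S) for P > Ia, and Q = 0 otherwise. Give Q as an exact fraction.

Q = 190969/110220 in ≈ 1.733 in

NRCS table: meadow, continuous grass, soil group A → CN(II) = 30
AMC II — tabulated CN = 30 applies directly.
S = 1000/30 − 10 = 70/3 in ≈ 23.333 in
Initial abstraction Ia = S/5 = (70/3)/5 = 14/3 ≈ 4.667 in
Since P=11.950 > Ia=4.667: effective rainfall P−Ia = 437/60 in
Runoff Q = (P−Ia)²/(P−Ia+S) = (7.283)²/(7.283+23.333) = 190969/110220 ≈ 1.733 in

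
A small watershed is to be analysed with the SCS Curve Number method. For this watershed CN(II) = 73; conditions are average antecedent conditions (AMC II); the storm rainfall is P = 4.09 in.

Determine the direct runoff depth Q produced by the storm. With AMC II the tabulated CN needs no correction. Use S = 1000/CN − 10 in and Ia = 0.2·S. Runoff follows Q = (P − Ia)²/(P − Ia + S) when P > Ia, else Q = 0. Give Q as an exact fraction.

Q = 598144849/375636100 in ≈ 1.592 in

Average conditions: CN = 73 (no AMC adjustment).
Retention S: 1000/CN − 10 with CN=73.000 → S = 270/73 ≈ 3.699 in
Ia = 0.2·(270/73) = 54/73 in ≈ 0.740 in
Since P=4.090 > Ia=0.740: effective rainfall P−Ia = 24457/7300 in
Q = (24457/7300)²/((24457/7300) + 270/73) = (598144849/53290000)/(51457/7300) = 598144849/375636100 in ≈ 1.592 in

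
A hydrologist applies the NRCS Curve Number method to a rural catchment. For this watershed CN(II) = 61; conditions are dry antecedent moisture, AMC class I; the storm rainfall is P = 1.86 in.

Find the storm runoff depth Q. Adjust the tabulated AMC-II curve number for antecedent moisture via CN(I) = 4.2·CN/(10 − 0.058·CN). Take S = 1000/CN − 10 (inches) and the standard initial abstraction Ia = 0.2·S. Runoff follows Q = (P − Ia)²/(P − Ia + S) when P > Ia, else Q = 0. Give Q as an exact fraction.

Q = 0 in ≈ 0.000 in

Dry (AMC I): CN(I) = 4.2·61/(10 − 0.058·61) = (1281/5)/(3231/500) = 42700/1077 ≈ 39.647
S = 1000/(42700/1077) − 10 = 6500/427 in ≈ 15.222 in
Initial abstraction Ia = S/5 = (6500/427)/5 = 1300/427 ≈ 3.044 in
P = 1.860 ≤ Ia = 3.044 in: entire storm abstracted, Q = 0.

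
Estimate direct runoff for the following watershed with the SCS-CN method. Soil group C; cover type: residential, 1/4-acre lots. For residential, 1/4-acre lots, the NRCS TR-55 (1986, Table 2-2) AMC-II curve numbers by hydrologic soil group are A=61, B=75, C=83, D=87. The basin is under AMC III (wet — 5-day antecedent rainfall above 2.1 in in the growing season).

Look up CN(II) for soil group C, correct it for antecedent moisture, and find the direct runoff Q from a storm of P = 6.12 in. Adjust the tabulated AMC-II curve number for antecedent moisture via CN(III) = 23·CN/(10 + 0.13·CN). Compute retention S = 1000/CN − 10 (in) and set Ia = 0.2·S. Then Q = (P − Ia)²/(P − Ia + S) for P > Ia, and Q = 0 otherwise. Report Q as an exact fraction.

NRCS table: residential, 1/4-acre lots, soil group C → CN(II) = 83
CN(III) from CN(II)=83: (23·83)/(10 + 0.13·83) = 190900/2079 ≈ 91.823
Retention S: 1000/CN − 10 with CN=91.823 → S = 1700/1909 ≈ 0.891 in
Ia = 0.2S: 0.2·0.891 = 0.178 in (exactly 340/1909)
Since P=6.120 > Ia=0.178: effective rainfall P−Ia = 283577/47725 in
Runoff Q = (P−Ia)²/(P−Ia+S) = (5.942)²/(5.942+0.891) = 4730347937/915413225 ≈ 5.167 in

Q = 4730347937/915413225 in ≈ 5.167 in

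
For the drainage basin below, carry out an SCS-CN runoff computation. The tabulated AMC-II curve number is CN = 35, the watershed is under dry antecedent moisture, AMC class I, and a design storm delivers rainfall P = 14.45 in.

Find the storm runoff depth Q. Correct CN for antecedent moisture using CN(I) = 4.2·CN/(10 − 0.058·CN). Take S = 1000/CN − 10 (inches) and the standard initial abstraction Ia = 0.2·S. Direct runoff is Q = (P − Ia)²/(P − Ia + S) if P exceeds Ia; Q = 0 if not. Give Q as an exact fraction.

Q = 271689289/430660020 in ≈ 0.631 in

CN(I) from CN(II)=35: (4.2·35)/(10 − 0.058·35) = 14700/797 ≈ 18.444
S = 1000/(14700/797) − 10 = 6500/147 in ≈ 44.218 in
Ia = 0.2·(6500/147) = 1300/147 in ≈ 8.844 in
Excess rainfall: 14.450 − 8.844 = 5.606 in; P > Ia so Q > 0
Q: (16483/2940)² ÷ (146483/2940) = 271689289/430660020 in (≈ 0.631 in)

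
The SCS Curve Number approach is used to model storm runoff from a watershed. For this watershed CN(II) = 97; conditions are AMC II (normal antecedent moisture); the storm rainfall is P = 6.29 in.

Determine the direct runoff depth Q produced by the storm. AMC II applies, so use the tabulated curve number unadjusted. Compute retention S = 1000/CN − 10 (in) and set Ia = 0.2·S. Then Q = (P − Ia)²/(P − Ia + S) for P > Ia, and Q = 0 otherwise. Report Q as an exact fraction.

CN(II) = 97; AMC II needs no correction.
Max retention: S = 1000/97 − 10 = 30/97 in (≈ 0.309 in)
Ia = 0.2·(30/97) = 6/97 in ≈ 0.062 in
P − Ia = 6.290 − 0.062 = 60413/9700 ≈ 6.228 in (> 0, runoff occurs)
Q = (60413/9700)²/((60413/9700) + 30/97) = (3649730569/94090000)/(63413/9700) = 3649730569/615106100 in ≈ 5.933 in

Q = 3649730569/615106100 in ≈ 5.933 in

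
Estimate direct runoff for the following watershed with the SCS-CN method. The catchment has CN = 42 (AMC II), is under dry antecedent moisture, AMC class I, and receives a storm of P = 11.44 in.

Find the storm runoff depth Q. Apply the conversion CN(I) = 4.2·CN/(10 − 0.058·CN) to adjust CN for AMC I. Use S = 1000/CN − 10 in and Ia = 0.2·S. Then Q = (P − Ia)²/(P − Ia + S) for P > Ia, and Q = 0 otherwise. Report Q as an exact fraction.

Q = 1437873938/2293894575 in ≈ 0.627 in

CN(I) from CN(II)=42: (4.2·42)/(10 − 0.058·42) = 44100/1891 ≈ 23.321
Retention S: 1000/CN − 10 with CN=23.321 → S = 14500/441 ≈ 32.880 in
Ia = 0.2S: 0.2·32.880 = 6.576 in (exactly 2900/441)
Since P=11.440 > Ia=6.576: effective rainfall P−Ia = 53626/11025 in
Runoff Q = (P−Ia)²/(P−Ia+S) = (4.864)²/(4.864+32.880) = 1437873938/2293894575 ≈ 0.627 in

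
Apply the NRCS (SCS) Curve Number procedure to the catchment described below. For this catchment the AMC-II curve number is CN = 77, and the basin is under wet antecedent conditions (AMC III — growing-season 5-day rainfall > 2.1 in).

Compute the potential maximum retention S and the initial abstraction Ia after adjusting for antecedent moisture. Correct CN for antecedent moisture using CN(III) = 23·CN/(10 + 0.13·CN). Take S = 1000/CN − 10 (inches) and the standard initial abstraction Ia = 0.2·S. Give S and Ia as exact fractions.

Adjust CN=77 to AMC III: 23·77/(10 + 0.13·77) → 1771 ÷ (2001/100) = 7700/87 ≈ 88.506
Max retention: S = 1000/(7700/87) − 10 = 100/77 in (≈ 1.299 in)
Ia = 0.2·(100/77) = 20/77 in ≈ 0.260 in

S = 100/77 in ≈ 1.299 in; Ia = 20/77 in ≈ 0.260 in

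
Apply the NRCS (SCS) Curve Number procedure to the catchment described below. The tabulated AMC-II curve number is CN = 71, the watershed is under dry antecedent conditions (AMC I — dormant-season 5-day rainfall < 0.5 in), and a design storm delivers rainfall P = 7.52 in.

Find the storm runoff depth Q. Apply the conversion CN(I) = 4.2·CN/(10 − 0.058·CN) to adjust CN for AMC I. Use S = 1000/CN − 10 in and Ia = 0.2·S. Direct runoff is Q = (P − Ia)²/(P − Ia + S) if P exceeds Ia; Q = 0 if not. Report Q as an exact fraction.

Adjust CN=71 to AMC I: 4.2·71/(10 − 0.058·71) → (1491/5) ÷ (2941/500) = 149100/2941 ≈ 50.697
S = 1000/(149100/2941) − 10 = 14500/1491 in ≈ 9.725 in
Ia = 0.2·(14500/1491) = 2900/1491 in ≈ 1.945 in
Since P=7.520 > Ia=1.945: effective rainfall P−Ia = 207808/37275 in
Q: (207808/37275)² ÷ (570308/37275) = 10796041216/5314557675 in (≈ 2.031 in)

Q = 10796041216/5314557675 in ≈ 2.031 in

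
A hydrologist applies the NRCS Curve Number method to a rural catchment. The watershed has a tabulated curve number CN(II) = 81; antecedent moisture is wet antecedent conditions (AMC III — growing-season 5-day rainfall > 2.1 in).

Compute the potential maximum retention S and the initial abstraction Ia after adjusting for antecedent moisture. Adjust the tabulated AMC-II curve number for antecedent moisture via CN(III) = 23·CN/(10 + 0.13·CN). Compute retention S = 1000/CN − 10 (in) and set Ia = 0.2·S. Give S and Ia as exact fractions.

CN(III) from CN(II)=81: (23·81)/(10 + 0.13·81) = 186300/2053 ≈ 90.745
Retention S: 1000/CN − 10 with CN=90.745 → S = 1900/1863 ≈ 1.020 in
Initial abstraction Ia = S/5 = (1900/1863)/5 = 380/1863 ≈ 0.204 in

S = 1900/1863 in ≈ 1.020 in; Ia = 380/1863 in ≈ 0.204 in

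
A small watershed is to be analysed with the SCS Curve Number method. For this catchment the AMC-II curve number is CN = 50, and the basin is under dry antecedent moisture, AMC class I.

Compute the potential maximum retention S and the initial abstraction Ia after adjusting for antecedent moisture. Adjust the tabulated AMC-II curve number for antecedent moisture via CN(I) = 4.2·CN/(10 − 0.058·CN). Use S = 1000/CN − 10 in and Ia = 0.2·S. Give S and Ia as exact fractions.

S = 500/21 in ≈ 23.810 in; Ia = 100/21 in ≈ 4.762 in

Dry (AMC I): CN(I) = 4.2·50/(10 − 0.058·50) = 210/(71/10) = 2100/71 ≈ 29.577
Max retention: S = 1000/(2100/71) − 10 = 500/21 in (≈ 23.810 in)
Initial abstraction Ia = S/5 = (500/21)/5 = 100/21 ≈ 4.762 in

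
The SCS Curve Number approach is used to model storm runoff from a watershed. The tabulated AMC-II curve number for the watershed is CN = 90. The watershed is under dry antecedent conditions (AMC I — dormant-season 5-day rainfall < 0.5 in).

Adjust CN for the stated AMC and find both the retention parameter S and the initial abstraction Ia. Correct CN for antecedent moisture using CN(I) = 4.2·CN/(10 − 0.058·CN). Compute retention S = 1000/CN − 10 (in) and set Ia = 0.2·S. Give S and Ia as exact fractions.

S = 500/189 in ≈ 2.646 in; Ia = 100/189 in ≈ 0.529 in

CN(I) from CN(II)=90: (4.2·90)/(10 − 0.058·90) = 18900/239 ≈ 79.079
Retention S: 1000/CN − 10 with CN=79.079 → S = 500/189 ≈ 2.646 in
Initial abstraction Ia = S/5 = (500/189)/5 = 100/189 ≈ 0.529 in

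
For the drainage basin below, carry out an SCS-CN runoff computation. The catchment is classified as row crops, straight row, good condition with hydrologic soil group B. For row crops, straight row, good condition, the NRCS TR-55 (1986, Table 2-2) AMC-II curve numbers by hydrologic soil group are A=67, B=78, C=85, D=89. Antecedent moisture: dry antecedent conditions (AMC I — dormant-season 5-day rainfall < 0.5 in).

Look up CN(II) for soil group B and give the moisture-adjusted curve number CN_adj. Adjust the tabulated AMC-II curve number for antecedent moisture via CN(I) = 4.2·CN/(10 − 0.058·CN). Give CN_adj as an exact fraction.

NRCS table: row crops, straight row, good condition, soil group B → CN(II) = 78
Dry (AMC I): CN(I) = 4.2·78/(10 − 0.058·78) = (1638/5)/(1369/250) = 81900/1369 ≈ 59.825

CN_adj = 81900/1369 ≈ 59.825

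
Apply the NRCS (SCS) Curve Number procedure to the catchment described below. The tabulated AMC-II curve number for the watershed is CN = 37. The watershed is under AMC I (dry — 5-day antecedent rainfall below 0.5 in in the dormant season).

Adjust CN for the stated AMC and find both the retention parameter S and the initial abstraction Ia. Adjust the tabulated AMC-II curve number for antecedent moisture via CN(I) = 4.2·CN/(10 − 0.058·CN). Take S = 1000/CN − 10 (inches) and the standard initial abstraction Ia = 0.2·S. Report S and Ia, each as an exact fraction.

S = 1500/37 in ≈ 40.541 in; Ia = 300/37 in ≈ 8.108 in

Adjust CN=37 to AMC I: 4.2·37/(10 − 0.058·37) → (777/5) ÷ (3927/500) = 3700/187 ≈ 19.786
Retention S: 1000/CN − 10 with CN=19.786 → S = 1500/37 ≈ 40.541 in
Initial abstraction Ia = S/5 = (1500/37)/5 = 300/37 ≈ 8.108 in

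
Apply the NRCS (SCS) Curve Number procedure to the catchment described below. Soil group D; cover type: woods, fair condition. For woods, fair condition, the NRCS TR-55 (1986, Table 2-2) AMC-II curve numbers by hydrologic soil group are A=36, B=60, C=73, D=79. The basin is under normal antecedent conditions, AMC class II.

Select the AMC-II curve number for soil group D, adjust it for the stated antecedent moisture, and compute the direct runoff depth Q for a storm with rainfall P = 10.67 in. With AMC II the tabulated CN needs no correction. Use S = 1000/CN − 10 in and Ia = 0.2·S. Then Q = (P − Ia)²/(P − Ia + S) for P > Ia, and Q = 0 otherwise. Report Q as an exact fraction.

NRCS table: woods, fair condition, soil group D → CN(II) = 79
AMC II — tabulated CN = 79 applies directly.
Retention S: 1000/CN − 10 with CN=79.000 → S = 210/79 ≈ 2.658 in
Ia = 0.2S: 0.2·2.658 = 0.532 in (exactly 42/79)
Excess rainfall: 10.670 − 0.532 = 10.138 in; P > Ia so Q > 0
Runoff Q = (P−Ia)²/(P−Ia+S) = (10.138)²/(10.138+2.658) = 6414888649/798634700 ≈ 8.032 in

Q = 6414888649/798634700 in ≈ 8.032 in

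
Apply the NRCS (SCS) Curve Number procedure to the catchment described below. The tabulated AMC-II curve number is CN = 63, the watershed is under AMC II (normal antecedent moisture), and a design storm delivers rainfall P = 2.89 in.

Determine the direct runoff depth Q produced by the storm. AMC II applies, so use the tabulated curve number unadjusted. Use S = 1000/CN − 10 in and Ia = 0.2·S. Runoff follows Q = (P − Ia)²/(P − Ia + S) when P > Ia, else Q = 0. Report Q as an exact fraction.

AMC II — tabulated CN = 63 applies directly.
Retention S: 1000/CN − 10 with CN=63.000 → S = 370/63 ≈ 5.873 in
Ia = 0.2·(370/63) = 74/63 in ≈ 1.175 in
Since P=2.890 > Ia=1.175: effective rainfall P−Ia = 10807/6300 in
Q = (10807/6300)²/((10807/6300) + 370/63) = (116791249/39690000)/(47807/6300) = 116791249/301184100 in ≈ 0.388 in

Q = 116791249/301184100 in ≈ 0.388 in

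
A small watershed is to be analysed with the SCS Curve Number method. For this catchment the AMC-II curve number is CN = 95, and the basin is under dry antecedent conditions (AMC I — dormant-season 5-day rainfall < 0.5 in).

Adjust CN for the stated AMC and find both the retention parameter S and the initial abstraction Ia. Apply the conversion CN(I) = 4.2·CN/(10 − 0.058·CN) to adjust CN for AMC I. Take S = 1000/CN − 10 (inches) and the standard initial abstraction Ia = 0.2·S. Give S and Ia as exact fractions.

CN(I) from CN(II)=95: (4.2·95)/(10 − 0.058·95) = 39900/449 ≈ 88.864
Max retention: S = 1000/(39900/449) − 10 = 500/399 in (≈ 1.253 in)
Initial abstraction Ia = S/5 = (500/399)/5 = 100/399 ≈ 0.251 in

S = 500/399 in ≈ 1.253 in; Ia = 100/399 in ≈ 0.251 in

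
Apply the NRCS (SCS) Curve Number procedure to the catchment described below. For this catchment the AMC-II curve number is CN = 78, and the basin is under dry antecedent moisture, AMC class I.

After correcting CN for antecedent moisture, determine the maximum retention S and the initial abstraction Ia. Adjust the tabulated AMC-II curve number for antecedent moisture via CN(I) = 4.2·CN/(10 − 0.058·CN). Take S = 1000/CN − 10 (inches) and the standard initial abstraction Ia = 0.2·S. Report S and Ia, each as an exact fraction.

S = 5500/819 in ≈ 6.716 in; Ia = 1100/819 in ≈ 1.343 in

CN(I) from CN(II)=78: (4.2·78)/(10 − 0.058·78) = 81900/1369 ≈ 59.825
Max retention: S = 1000/(81900/1369) − 10 = 5500/819 in (≈ 6.716 in)
Initial abstraction Ia = S/5 = (5500/819)/5 = 1100/819 ≈ 1.343 in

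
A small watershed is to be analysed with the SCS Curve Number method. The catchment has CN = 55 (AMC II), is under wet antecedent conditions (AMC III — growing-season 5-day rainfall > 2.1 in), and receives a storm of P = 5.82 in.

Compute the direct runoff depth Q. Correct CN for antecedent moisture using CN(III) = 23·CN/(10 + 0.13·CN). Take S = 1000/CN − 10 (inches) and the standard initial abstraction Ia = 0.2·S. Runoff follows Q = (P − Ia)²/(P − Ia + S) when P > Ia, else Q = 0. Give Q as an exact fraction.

Adjust CN=55 to AMC III: 23·55/(10 + 0.13·55) → 1265 ÷ (343/20) = 25300/343 ≈ 73.761
Retention S: 1000/CN − 10 with CN=73.761 → S = 900/253 ≈ 3.557 in
Initial abstraction Ia = S/5 = (900/253)/5 = 180/253 ≈ 0.711 in
Excess rainfall: 5.820 − 0.711 = 5.109 in; P > Ia so Q > 0
Q: (64623/12650)² ÷ (109623/12650) = 1392044043/462243650 in (≈ 3.011 in)

Q = 1392044043/462243650 in ≈ 3.011 in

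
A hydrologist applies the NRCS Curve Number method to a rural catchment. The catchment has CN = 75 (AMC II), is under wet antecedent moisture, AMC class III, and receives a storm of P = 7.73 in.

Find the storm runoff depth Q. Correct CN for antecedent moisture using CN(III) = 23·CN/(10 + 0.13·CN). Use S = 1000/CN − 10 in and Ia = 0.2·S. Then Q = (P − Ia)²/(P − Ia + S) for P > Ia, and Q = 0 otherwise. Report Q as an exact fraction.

Adjust CN=75 to AMC III: 23·75/(10 + 0.13·75) → 1725 ÷ (79/4) = 6900/79 ≈ 87.342
S = 1000/(6900/79) − 10 = 100/69 in ≈ 1.449 in
Initial abstraction Ia = S/5 = (100/69)/5 = 20/69 ≈ 0.290 in
Since P=7.730 > Ia=0.290: effective rainfall P−Ia = 51337/6900 in
Q: (51337/6900)² ÷ (61337/6900) = 2635487569/423225300 in (≈ 6.227 in)

Q = 2635487569/423225300 in ≈ 6.227 in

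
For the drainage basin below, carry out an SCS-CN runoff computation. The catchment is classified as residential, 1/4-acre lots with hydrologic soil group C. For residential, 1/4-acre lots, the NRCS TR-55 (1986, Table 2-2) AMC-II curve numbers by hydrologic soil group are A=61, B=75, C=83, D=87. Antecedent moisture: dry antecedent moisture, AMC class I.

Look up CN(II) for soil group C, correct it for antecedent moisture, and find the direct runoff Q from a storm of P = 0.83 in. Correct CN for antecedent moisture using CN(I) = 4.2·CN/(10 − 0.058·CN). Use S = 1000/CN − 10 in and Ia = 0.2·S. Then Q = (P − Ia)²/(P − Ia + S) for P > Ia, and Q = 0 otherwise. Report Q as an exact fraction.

Q = 0 in ≈ 0.000 in

NRCS table: residential, 1/4-acre lots, soil group C → CN(II) = 83
Dry (AMC I): CN(I) = 4.2·83/(10 − 0.058·83) = (1743/5)/(2593/500) = 174300/2593 ≈ 67.219
Max retention: S = 1000/(174300/2593) − 10 = 8500/1743 in (≈ 4.877 in)
Initial abstraction Ia = S/5 = (8500/1743)/5 = 1700/1743 ≈ 0.975 in
P = 0.830 ≤ Ia = 0.975 in: entire storm abstracted, Q = 0.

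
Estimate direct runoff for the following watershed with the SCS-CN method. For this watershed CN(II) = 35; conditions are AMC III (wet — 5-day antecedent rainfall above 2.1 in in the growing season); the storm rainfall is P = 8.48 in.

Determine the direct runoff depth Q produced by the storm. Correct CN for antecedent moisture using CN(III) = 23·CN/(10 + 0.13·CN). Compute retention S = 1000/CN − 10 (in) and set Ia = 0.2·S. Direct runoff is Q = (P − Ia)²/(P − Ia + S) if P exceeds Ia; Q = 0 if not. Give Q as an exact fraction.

Q = 190881856/60507825 in ≈ 3.155 in

Adjust CN=35 to AMC III: 23·35/(10 + 0.13·35) → 805 ÷ (291/20) = 16100/291 ≈ 55.326
Retention S: 1000/CN − 10 with CN=55.326 → S = 1300/161 ≈ 8.075 in
Ia = 0.2·(1300/161) = 260/161 in ≈ 1.615 in
Since P=8.480 > Ia=1.615: effective rainfall P−Ia = 27632/4025 in
Q: (27632/4025)² ÷ (60132/4025) = 190881856/60507825 in (≈ 3.155 in)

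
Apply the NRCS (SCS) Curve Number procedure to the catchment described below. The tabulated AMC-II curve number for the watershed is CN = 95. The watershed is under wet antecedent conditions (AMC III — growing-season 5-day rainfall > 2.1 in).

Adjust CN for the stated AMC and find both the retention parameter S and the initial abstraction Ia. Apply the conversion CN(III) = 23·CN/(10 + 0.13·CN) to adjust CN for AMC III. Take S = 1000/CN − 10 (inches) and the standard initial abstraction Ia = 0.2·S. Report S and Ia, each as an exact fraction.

S = 100/437 in ≈ 0.229 in; Ia = 20/437 in ≈ 0.046 in

CN(III) from CN(II)=95: (23·95)/(10 + 0.13·95) = 43700/447 ≈ 97.763
Retention S: 1000/CN − 10 with CN=97.763 → S = 100/437 ≈ 0.229 in
Ia = 0.2S: 0.2·0.229 = 0.046 in (exactly 20/437)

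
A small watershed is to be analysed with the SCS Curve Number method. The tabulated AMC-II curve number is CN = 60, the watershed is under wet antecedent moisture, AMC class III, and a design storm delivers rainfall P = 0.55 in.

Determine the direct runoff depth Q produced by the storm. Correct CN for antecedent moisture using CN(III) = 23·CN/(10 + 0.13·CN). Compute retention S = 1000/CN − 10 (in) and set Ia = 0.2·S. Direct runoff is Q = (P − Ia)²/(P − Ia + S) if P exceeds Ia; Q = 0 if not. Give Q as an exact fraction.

CN(III) from CN(II)=60: (23·60)/(10 + 0.13·60) = 6900/89 ≈ 77.528
Max retention: S = 1000/(6900/89) − 10 = 200/69 in (≈ 2.899 in)
Initial abstraction Ia = S/5 = (200/69)/5 = 40/69 ≈ 0.580 in
P = 0.550 ≤ Ia = 0.580 in: entire storm abstracted, Q = 0.

Q = 0 in ≈ 0.000 in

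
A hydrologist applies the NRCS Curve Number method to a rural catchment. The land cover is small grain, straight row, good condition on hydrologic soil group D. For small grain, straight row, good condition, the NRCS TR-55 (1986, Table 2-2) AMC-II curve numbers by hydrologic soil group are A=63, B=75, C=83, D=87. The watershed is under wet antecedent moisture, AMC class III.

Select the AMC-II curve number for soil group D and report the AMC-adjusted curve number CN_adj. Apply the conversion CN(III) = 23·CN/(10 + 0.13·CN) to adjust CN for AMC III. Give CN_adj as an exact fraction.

NRCS table: small grain, straight row, good condition, soil group D → CN(II) = 87
Wet (AMC III): CN(III) = 23·87/(10 + 0.13·87) = 2001/(2131/100) = 200100/2131 ≈ 93.900

CN_adj = 200100/2131 ≈ 93.900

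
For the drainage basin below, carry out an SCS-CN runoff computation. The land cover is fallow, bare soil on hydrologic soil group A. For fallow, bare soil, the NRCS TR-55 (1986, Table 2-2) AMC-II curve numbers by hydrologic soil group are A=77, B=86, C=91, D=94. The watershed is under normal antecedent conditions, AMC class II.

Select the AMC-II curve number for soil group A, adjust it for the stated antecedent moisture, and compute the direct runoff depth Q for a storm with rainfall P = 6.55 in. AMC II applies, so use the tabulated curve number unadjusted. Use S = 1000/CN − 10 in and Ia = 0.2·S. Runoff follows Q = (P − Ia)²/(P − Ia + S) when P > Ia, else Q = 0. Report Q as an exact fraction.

NRCS table: fallow, bare soil, soil group A → CN(II) = 77
AMC II — tabulated CN = 77 applies directly.
Max retention: S = 1000/77 − 10 = 230/77 in (≈ 2.987 in)
Ia = 0.2·(230/77) = 46/77 in ≈ 0.597 in
Excess rainfall: 6.550 − 0.597 = 5.953 in; P > Ia so Q > 0
Q: (9167/1540)² ÷ (13767/1540) = 84033889/21201180 in (≈ 3.964 in)

Q = 84033889/21201180 in ≈ 3.964 in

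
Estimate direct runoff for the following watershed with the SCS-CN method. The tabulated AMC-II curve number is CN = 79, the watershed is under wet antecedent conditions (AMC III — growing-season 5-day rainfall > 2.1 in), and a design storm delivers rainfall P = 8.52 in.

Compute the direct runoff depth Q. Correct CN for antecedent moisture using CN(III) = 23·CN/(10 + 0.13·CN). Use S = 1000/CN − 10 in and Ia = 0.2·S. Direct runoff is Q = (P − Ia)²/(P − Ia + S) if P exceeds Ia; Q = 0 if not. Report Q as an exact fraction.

Wet (AMC III): CN(III) = 23·79/(10 + 0.13·79) = 1817/(2027/100) = 181700/2027 ≈ 89.640
Max retention: S = 1000/(181700/2027) − 10 = 2100/1817 in (≈ 1.156 in)
Initial abstraction Ia = S/5 = (2100/1817)/5 = 420/1817 ≈ 0.231 in
Excess rainfall: 8.520 − 0.231 = 8.289 in; P > Ia so Q > 0
Q = (376521/45425)²/((376521/45425) + 2100/1817) = (141768063441/2063430625)/(429021/45425) = 15752007049/2165364325 in ≈ 7.275 in

Q = 15752007049/2165364325 in ≈ 7.275 in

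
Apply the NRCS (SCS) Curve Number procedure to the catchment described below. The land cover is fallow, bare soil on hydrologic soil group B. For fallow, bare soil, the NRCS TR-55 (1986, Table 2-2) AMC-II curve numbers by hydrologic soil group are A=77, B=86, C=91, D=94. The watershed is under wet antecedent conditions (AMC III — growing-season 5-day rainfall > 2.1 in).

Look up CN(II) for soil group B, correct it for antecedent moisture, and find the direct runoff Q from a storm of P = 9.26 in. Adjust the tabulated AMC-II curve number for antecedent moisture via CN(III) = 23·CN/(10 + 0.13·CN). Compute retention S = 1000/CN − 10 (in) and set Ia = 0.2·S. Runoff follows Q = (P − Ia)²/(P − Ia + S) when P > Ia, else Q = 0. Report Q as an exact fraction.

NRCS table: fallow, bare soil, soil group B → CN(II) = 86
CN(III) from CN(II)=86: (23·86)/(10 + 0.13·86) = 98900/1059 ≈ 93.390
Max retention: S = 1000/(98900/1059) − 10 = 700/989 in (≈ 0.708 in)
Ia = 0.2·(700/989) = 140/989 in ≈ 0.142 in
P − Ia = 9.260 − 0.142 = 450907/49450 ≈ 9.118 in (> 0, runoff occurs)
Runoff Q = (P−Ia)²/(P−Ia+S) = (9.118)²/(9.118+0.708) = 203317122649/24028101150 ≈ 8.462 in

Q = 203317122649/24028101150 in ≈ 8.462 in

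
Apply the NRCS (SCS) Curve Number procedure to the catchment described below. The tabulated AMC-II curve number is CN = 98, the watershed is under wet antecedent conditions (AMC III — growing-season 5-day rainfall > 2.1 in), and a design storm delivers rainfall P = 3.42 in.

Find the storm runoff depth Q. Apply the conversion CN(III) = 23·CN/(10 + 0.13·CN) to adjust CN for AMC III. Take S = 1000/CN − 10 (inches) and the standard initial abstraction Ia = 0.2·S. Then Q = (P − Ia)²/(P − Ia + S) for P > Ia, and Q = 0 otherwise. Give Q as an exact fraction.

Q = 36755408089/11085002950 in ≈ 3.316 in

Adjust CN=98 to AMC III: 23·98/(10 + 0.13·98) → 2254 ÷ (1137/50) = 112700/1137 ≈ 99.120
Retention S: 1000/CN − 10 with CN=99.120 → S = 100/1127 ≈ 0.089 in
Initial abstraction Ia = S/5 = (100/1127)/5 = 20/1127 ≈ 0.018 in
P − Ia = 3.420 − 0.018 = 191717/56350 ≈ 3.402 in (> 0, runoff occurs)
Q: (191717/56350)² ÷ (196717/56350) = 36755408089/11085002950 in (≈ 3.316 in)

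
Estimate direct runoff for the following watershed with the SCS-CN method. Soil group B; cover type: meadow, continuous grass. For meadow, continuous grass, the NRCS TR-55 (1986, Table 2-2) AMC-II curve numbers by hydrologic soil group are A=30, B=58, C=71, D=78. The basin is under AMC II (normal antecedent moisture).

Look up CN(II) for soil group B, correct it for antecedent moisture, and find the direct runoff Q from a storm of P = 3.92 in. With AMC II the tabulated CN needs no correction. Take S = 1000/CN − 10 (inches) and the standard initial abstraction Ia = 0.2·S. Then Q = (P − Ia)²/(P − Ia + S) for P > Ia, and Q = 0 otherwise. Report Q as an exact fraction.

NRCS table: meadow, continuous grass, soil group B → CN(II) = 58
CN(II) = 58; AMC II needs no correction.
S = 1000/58 − 10 = 210/29 in ≈ 7.241 in
Initial abstraction Ia = S/5 = (210/29)/5 = 42/29 ≈ 1.448 in
Excess rainfall: 3.920 − 1.448 = 2.472 in; P > Ia so Q > 0
Runoff Q = (P−Ia)²/(P−Ia+S) = (2.472)²/(2.472+7.241) = 229376/364675 ≈ 0.629 in

Q = 229376/364675 in ≈ 0.629 in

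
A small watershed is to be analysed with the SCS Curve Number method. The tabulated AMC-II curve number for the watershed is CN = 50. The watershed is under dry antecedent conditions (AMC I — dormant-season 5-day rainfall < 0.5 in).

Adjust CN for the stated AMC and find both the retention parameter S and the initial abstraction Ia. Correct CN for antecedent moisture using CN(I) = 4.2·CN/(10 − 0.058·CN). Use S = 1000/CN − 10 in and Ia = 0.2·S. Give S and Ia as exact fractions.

CN(I) from CN(II)=50: (4.2·50)/(10 − 0.058·50) = 2100/71 ≈ 29.577
Retention S: 1000/CN − 10 with CN=29.577 → S = 500/21 ≈ 23.810 in
Ia = 0.2·(500/21) = 100/21 in ≈ 4.762 in

S = 500/21 in ≈ 23.810 in; Ia = 100/21 in ≈ 4.762 in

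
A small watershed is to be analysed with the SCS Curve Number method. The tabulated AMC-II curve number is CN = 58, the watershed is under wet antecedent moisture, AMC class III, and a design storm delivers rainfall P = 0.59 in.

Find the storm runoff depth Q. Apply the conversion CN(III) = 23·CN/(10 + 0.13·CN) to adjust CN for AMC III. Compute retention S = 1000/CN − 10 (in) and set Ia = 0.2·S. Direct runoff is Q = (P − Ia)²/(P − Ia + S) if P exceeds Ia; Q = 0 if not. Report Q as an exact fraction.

Q = 0 in ≈ 0.000 in

Adjust CN=58 to AMC III: 23·58/(10 + 0.13·58) → 1334 ÷ (877/50) = 66700/877 ≈ 76.055
Retention S: 1000/CN − 10 with CN=76.055 → S = 2100/667 ≈ 3.148 in
Initial abstraction Ia = S/5 = (2100/667)/5 = 420/667 ≈ 0.630 in
P = 0.590 ≤ Ia = 0.630 in: entire storm abstracted, Q = 0.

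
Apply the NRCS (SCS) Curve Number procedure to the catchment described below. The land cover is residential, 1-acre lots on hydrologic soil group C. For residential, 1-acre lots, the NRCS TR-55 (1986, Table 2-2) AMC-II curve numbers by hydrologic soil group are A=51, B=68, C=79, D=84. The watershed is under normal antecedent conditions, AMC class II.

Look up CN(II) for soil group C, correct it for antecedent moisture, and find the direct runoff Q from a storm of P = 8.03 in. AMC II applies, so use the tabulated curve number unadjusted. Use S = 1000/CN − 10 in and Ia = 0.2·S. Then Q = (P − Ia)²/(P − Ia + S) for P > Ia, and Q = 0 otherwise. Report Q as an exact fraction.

NRCS table: residential, 1-acre lots, soil group C → CN(II) = 79
Average conditions: CN = 79 (no AMC adjustment).
S = 1000/79 − 10 = 210/79 in ≈ 2.658 in
Ia = 0.2S: 0.2·2.658 = 0.532 in (exactly 42/79)
Excess rainfall: 8.030 − 0.532 = 7.498 in; P > Ia so Q > 0
Q: (59237/7900)² ÷ (80237/7900) = 3509022169/633872300 in (≈ 5.536 in)

Q = 3509022169/633872300 in ≈ 5.536 in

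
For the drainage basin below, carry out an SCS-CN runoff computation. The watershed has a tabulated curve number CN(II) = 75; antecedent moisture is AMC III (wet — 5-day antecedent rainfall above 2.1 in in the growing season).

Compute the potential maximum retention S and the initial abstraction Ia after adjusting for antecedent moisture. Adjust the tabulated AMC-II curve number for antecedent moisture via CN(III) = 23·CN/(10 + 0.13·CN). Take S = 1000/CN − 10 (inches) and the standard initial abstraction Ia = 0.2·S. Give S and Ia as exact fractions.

CN(III) from CN(II)=75: (23·75)/(10 + 0.13·75) = 6900/79 ≈ 87.342
Max retention: S = 1000/(6900/79) − 10 = 100/69 in (≈ 1.449 in)
Ia = 0.2S: 0.2·1.449 = 0.290 in (exactly 20/69)

S = 100/69 in ≈ 1.449 in; Ia = 20/69 in ≈ 0.290 in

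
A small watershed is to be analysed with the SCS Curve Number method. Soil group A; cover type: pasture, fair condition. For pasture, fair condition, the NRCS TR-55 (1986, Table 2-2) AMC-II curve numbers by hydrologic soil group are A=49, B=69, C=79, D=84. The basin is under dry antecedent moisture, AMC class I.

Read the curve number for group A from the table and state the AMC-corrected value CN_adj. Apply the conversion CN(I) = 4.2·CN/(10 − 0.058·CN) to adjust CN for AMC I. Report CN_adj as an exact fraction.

NRCS table: pasture, fair condition, soil group A → CN(II) = 49
CN(I) from CN(II)=49: (4.2·49)/(10 − 0.058·49) = 34300/1193 ≈ 28.751

CN_adj = 34300/1193 ≈ 28.751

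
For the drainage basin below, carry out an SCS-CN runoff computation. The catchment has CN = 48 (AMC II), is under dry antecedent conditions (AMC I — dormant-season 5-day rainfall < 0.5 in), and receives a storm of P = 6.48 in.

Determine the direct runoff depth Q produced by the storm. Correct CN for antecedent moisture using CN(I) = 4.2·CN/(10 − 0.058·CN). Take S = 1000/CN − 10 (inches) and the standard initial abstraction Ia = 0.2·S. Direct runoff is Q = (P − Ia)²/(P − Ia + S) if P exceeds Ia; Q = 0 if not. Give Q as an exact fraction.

CN(I) from CN(II)=48: (4.2·48)/(10 − 0.058·48) = 12600/451 ≈ 27.938
S = 1000/(12600/451) − 10 = 1625/63 in ≈ 25.794 in
Initial abstraction Ia = S/5 = (1625/63)/5 = 325/63 ≈ 5.159 in
P − Ia = 6.480 − 5.159 = 2081/1575 ≈ 1.321 in (> 0, runoff occurs)
Q = (2081/1575)²/((2081/1575) + 1625/63) = (4330561/2480625)/(42706/1575) = 4330561/67261950 in ≈ 0.064 in

Q = 4330561/67261950 in ≈ 0.064 in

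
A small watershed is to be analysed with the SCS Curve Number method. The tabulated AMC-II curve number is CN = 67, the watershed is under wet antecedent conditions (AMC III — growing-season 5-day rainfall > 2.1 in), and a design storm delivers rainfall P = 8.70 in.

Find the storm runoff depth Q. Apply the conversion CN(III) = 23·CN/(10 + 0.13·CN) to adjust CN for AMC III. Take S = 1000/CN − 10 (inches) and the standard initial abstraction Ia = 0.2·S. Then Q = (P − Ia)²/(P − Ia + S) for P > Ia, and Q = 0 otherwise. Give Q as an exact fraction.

Adjust CN=67 to AMC III: 23·67/(10 + 0.13·67) → 1541 ÷ (1871/100) = 154100/1871 ≈ 82.362
Retention S: 1000/CN − 10 with CN=82.362 → S = 3300/1541 ≈ 2.141 in
Ia = 0.2S: 0.2·2.141 = 0.428 in (exactly 660/1541)
Since P=8.700 > Ia=0.428: effective rainfall P−Ia = 127467/15410 in
Q = (127467/15410)²/((127467/15410) + 3300/1541) = (16247836089/237468100)/(160467/15410) = 5415945363/824265490 in ≈ 6.571 in

Q = 5415945363/824265490 in ≈ 6.571 in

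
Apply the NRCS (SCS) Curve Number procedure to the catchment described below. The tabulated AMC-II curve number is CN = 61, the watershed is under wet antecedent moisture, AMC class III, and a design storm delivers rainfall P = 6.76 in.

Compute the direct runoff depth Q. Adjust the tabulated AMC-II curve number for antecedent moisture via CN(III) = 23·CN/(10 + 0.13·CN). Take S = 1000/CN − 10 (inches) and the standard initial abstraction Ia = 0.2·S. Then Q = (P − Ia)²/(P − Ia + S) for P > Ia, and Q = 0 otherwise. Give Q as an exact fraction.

Q = 3642523573/850182925 in ≈ 4.284 in

CN(III) from CN(II)=61: (23·61)/(10 + 0.13·61) = 140300/1793 ≈ 78.249
Max retention: S = 1000/(140300/1793) − 10 = 3900/1403 in (≈ 2.780 in)
Ia = 0.2S: 0.2·2.780 = 0.556 in (exactly 780/1403)
P − Ia = 6.760 − 0.556 = 217607/35075 ≈ 6.204 in (> 0, runoff occurs)
Q = (217607/35075)²/((217607/35075) + 3900/1403) = (47352806449/1230255625)/(315107/35075) = 3642523573/850182925 in ≈ 4.284 in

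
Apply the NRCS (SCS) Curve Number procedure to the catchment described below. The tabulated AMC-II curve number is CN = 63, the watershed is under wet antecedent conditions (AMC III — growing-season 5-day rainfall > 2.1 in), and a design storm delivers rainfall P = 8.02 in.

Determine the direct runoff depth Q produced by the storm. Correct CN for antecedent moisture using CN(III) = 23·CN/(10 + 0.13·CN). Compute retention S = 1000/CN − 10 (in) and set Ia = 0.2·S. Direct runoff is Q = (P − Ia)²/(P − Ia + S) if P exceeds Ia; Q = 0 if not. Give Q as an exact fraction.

Wet (AMC III): CN(III) = 23·63/(10 + 0.13·63) = 1449/(1819/100) = 144900/1819 ≈ 79.659
S = 1000/(144900/1819) − 10 = 3700/1449 in ≈ 2.553 in
Initial abstraction Ia = S/5 = (3700/1449)/5 = 740/1449 ≈ 0.511 in
P − Ia = 8.020 − 0.511 = 544049/72450 ≈ 7.509 in (> 0, runoff occurs)
Q: (544049/72450)² ÷ (729049/72450) = 295989314401/52819600050 in (≈ 5.604 in)

Q = 295989314401/52819600050 in ≈ 5.604 in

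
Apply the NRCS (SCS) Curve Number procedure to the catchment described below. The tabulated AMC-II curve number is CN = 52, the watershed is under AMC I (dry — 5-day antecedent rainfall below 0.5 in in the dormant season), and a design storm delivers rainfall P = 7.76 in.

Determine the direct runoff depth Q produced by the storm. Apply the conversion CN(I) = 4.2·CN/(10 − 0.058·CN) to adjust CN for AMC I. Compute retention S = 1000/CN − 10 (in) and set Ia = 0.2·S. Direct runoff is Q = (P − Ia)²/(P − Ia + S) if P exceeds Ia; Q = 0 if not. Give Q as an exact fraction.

Q = 29291858/65581425 in ≈ 0.447 in

CN(I) from CN(II)=52: (4.2·52)/(10 − 0.058·52) = 9100/291 ≈ 31.271
Max retention: S = 1000/(9100/291) − 10 = 2000/91 in (≈ 21.978 in)
Initial abstraction Ia = S/5 = (2000/91)/5 = 400/91 ≈ 4.396 in
Excess rainfall: 7.760 − 4.396 = 3.364 in; P > Ia so Q > 0
Runoff Q = (P−Ia)²/(P−Ia+S) = (3.364)²/(3.364+21.978) = 29291858/65581425 ≈ 0.447 in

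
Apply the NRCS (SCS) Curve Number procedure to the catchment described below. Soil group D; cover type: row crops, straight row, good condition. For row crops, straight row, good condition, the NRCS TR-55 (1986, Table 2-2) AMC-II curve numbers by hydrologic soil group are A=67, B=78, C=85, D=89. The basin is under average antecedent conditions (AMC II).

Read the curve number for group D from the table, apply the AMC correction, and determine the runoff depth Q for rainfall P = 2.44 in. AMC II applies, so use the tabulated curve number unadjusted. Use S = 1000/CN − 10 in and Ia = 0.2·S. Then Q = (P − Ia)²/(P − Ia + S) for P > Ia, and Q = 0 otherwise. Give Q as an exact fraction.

NRCS table: row crops, straight row, good condition, soil group D → CN(II) = 89
AMC II — tabulated CN = 89 applies directly.
Max retention: S = 1000/89 − 10 = 110/89 in (≈ 1.236 in)
Initial abstraction Ia = S/5 = (110/89)/5 = 22/89 ≈ 0.247 in
Since P=2.440 > Ia=0.247: effective rainfall P−Ia = 4879/2225 in
Q = (4879/2225)²/((4879/2225) + 110/89) = (23804641/4950625)/(7629/2225) = 23804641/16974525 in ≈ 1.402 in

Q = 23804641/16974525 in ≈ 1.402 in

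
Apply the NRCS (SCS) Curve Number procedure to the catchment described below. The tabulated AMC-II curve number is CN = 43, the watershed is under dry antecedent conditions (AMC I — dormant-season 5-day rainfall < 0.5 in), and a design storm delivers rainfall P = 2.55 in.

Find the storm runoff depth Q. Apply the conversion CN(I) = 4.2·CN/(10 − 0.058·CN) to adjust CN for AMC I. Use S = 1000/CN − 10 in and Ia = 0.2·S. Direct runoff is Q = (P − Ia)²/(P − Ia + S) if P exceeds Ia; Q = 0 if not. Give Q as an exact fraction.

Q = 0 in ≈ 0.000 in

CN(I) from CN(II)=43: (4.2·43)/(10 − 0.058·43) = 30100/1251 ≈ 24.061
Max retention: S = 1000/(30100/1251) − 10 = 9500/301 in (≈ 31.561 in)
Initial abstraction Ia = S/5 = (9500/301)/5 = 1900/301 ≈ 6.312 in
P = 2.550 ≤ Ia = 6.312 in: entire storm abstracted, Q = 0.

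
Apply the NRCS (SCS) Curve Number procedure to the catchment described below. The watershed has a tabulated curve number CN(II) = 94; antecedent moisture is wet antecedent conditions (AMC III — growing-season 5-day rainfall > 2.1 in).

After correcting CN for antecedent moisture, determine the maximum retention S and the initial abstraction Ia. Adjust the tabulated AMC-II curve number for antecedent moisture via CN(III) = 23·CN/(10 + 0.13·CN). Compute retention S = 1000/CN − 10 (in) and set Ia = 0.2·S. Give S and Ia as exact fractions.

S = 300/1081 in ≈ 0.278 in; Ia = 60/1081 in ≈ 0.056 in

Wet (AMC III): CN(III) = 23·94/(10 + 0.13·94) = 2162/(1111/50) = 108100/1111 ≈ 97.300
S = 1000/(108100/1111) − 10 = 300/1081 in ≈ 0.278 in
Ia = 0.2S: 0.2·0.278 = 0.056 in (exactly 60/1081)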